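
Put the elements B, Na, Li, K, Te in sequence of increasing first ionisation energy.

K < Na < Li < B < Te

Li is in period 2, group 1; B is in period 2, group 13; Na is in period 3, group 1; K is in period 4, group 1; Te is in period 5, group 16.
Removing the outermost electron gets harder across a period and easier down a group.
These span different periods and groups, so the two trends combine.
Na > K: Na sits above K in group 1, so the down-group effect alone puts Na higher.
Li > Na: they share group 1; the group trend gives Li the larger value.
B > Li: both are in period 2; the period trend gives B the larger value.
Te > B: period and group pull opposite ways; the across-period shift dominates (869 vs 801 kJ/mol).
For reference (kJ/mol): Li 520, B 801, Na 496, K 419, Te 869.
So from lowest to highest: K < Na < Li < B < Te.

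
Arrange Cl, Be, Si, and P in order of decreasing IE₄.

Be > Cl > P > Si

After 3 electrons have been removed, what remains? Cl³⁺ still has 4 valence electrons; Be³⁺ is already 1 electron into the core; Si³⁺ still has 1 valence electron; P³⁺ still has 2 valence electrons.
Pulling an electron out of a noble-gas core costs far more than removing a remaining valence electron, so Be sits at the high end of IE_4.
Valence configurations: Cl³⁺ [Ne]3s²3p², Si³⁺ [Ne]3s¹, P³⁺ [Ne]3s².
Approximate IE_4 values (kJ/mol): Cl 5159, Be 21007, Si 4356, P 4964.
Putting it together, IE_4: Si < P < Cl < Be.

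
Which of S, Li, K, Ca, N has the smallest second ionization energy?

The second ionization energy removes an electron from the +1 ion. For each element: S⁺ still has 5 valence electrons; Li⁺ is the bare [He] core; K⁺ is the bare [Ar] core; Ca⁺ still has 1 valence electron; N⁺ still has 4 valence electrons.
Core electrons are held far more tightly than valence electrons, so K and Li top the IE_2 order.
Valence configurations: S⁺ [Ne]3s²3p³, Ca⁺ [Ar]4s¹, N⁺ [He]2s²2p².
Tabulated IE_2 (kJ/mol): S 2252, Li 7298, K 3052, Ca 1145, N 2856.
Overall IE_2 order: Ca < S < N < K < Li.

Ca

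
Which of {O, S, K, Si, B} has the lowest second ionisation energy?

Si

Consider each +1 ion: O⁺ still has 5 valence electrons; S⁺ still has 5 valence electrons; K⁺ is the bare [Ar] core; Si⁺ still has 3 valence electrons; B⁺ still has 2 valence electrons.
Usually core removal costs more than valence removal, but here the competition is close: a tightly held n=2 valence electron can cost more to remove than an n=3 core electron, so the actual values have to decide it.
Valence configurations: O⁺ [He]2s²2p³, S⁺ [Ne]3s²3p³, Si⁺ [Ne]3s²3p¹, B⁺ [He]2s².
The numbers (kJ/mol): O 3388, S 2252, K 3052, Si 1577, B 2427.
Hence IE_2: Si < S < B < K < O.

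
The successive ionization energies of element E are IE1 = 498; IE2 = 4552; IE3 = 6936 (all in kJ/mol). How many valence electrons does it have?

1

Look for the largest jump between consecutive ionization energies: IE2/IE1 ≈ 9.1, far larger than any earlier ratio.
That jump marks the point where a core electron is being removed. So the atom has 1 valence electron.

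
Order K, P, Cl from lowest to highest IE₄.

The fourth ionization energy removes an electron from the +3 ion. For each element: K³⁺ is already 2 electrons into the core; P³⁺ still has 2 valence electrons; Cl³⁺ still has 4 valence electrons.
Pulling an electron out of a noble-gas core costs far more than removing a remaining valence electron, so K sits at the high end of IE_4.
Valence configurations: P³⁺ [Ne]3s², Cl³⁺ [Ne]3s²3p².
Tabulated IE_4 (kJ/mol): K 5877, P 4964, Cl 5159.
Putting it together, IE_4: P < Cl < K.

P < Cl < K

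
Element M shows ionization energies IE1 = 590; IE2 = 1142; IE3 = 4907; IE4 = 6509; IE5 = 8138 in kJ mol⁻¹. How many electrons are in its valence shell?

2

Look for the largest jump between consecutive ionization energies: IE3/IE2 ≈ 4.3, far larger than any earlier ratio.
That jump marks the point where a core electron is being removed. So the atom has 2 valence electrons.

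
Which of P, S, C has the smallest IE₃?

P

After 2 electrons have been removed, what remains? P²⁺ still has 3 valence electrons; S²⁺ still has 4 valence electrons; C²⁺ still has 2 valence electrons.
All are still removing valence electrons, so compare the +2 ions as you would atoms: IE_3 generally rises across a period (higher Z_eff) and falls down a group (larger shell), subject to the usual subshell exceptions.
Valence configurations: P²⁺ [Ne]3s²3p¹, S²⁺ [Ne]3s²3p², C²⁺ [He]2s².
Approximate IE_3 values (kJ/mol): P 2914, S 3357, C 4620.
Hence IE_3: P < S < C.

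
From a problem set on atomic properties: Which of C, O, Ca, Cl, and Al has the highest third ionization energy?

O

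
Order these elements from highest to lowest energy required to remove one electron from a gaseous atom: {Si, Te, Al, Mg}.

Removing the outermost electron gets harder across a period and easier down a group.
Here both period and group differ, so the two effects have to be weighed against each other.
Mg > Al: this pair runs against the simple trend — see the exception note.
Si > Mg: Si lies to the right of Mg in period 3, so the across-period effect alone puts Si higher.
Te > Si: the two effects oppose for this pair; the across-period effect wins (869 vs 786 kJ/mol).
Note the exception: Mg has a higher first ionization energy than Al, contrary to the simple trend — Al's single 3p electron is easier to remove than one from Mg's filled 3s².
Tabulated first ionization energy (kJ/mol): Mg 738, Al 578, Si 786, Te 869.
So from highest to lowest: Te > Si > Mg > Al.

Te, Si, Mg, Al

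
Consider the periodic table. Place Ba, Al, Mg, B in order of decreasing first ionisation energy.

B is in period 2, group 13; Mg is in period 3, group 2; Al is in period 3, group 13; Ba is in period 6, group 2.
Removing the outermost electron gets harder across a period and easier down a group.
These span different periods and groups, so the two trends combine.
Al > Ba: relative to Ba, both the across-period and down-group shifts push Al's first ionization energy up.
Mg > Al: this pair runs against the simple trend — see the exception note.
B > Mg: both effects reinforce here, so B is clearly the higher of the two.
Note the exception: Mg has a higher first ionization energy than Al, contrary to the simple trend — Al's single 3p electron is easier to remove than one from Mg's filled 3s².
Approximate values (kJ/mol): B 801, Mg 738, Al 578, Ba 503.
So from highest to lowest: B > Mg > Al > Ba.

B > Mg > Al > Ba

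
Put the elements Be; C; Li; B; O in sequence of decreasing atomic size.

Li is in period 2, group 1; Be is in period 2, group 2; B is in period 2, group 13; C is in period 2, group 14; O is in period 2, group 16.
Radius decreases left→right (rising Z_eff, same n) and increases top→bottom (higher n).
All lie in period 2, so atomic radius increases right to left.
So from largest to smallest: Li > Be > B > C > O.

Li > Be > B > C > O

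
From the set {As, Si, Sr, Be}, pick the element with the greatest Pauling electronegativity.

As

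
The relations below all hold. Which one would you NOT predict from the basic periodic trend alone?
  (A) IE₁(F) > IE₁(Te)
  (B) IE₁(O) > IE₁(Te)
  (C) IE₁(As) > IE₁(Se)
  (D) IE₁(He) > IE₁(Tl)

The general trend: first ionisation energy increases across a period and decreases down a group.
(A) F (period 2, group 17) vs Te (period 5, group 16): the stated order agrees with the simple trend.
(B) O (period 2, group 16) vs Te (period 5, group 16): the stated order agrees with the simple trend.
(C) As (period 4, group 15) vs Se (period 4, group 16): the stated order contradicts the simple trend.
(D) He (period 1, group 18) vs Tl (period 6, group 13): the stated order agrees with the simple trend.
The exception is (C): Se (4p⁴) ionizes more easily than half-filled As (4p³).

(C)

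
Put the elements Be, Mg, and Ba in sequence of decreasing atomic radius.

Be is in period 2, group 2; Mg is in period 3, group 2; Ba is in period 6, group 2.
Moving right in a period, electrons are added to the same shell under a stronger nuclear pull, so atoms get smaller; moving down, a new shell is opened and atoms get larger.
All are in group 2, so atomic radius increases down the group.
So from largest to smallest: Ba > Mg > Be.

Ba > Mg > Be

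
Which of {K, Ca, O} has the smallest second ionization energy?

Ca

Consider each +1 ion: K⁺ is the bare [Ar] core; Ca⁺ still has 1 valence electron; O⁺ still has 5 valence electrons.
Usually core removal costs more than valence removal, but here the competition is close: a tightly held n=2 valence electron can cost more to remove than an n=3 core electron, so the actual values have to decide it.
Valence configurations: Ca⁺ [Ar]4s¹, O⁺ [He]2s²2p³.
The numbers (kJ/mol): K 3052, Ca 1145, O 3388.
So the second ionization energies run Ca < K < O.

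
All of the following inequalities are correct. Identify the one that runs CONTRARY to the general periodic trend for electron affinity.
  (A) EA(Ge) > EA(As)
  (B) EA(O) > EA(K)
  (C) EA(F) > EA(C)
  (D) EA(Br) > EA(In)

(A)

The general trend: electron affinity increases across a period and decreases down a group.
(A) Ge (period 4, group 14) vs As (period 4, group 15): the stated order contradicts the simple trend.
(B) O (period 2, group 16) vs K (period 4, group 1): the stated order agrees with the simple trend.
(C) F (period 2, group 17) vs C (period 2, group 14): the stated order agrees with the simple trend.
(D) Br (period 4, group 17) vs In (period 5, group 13): the stated order agrees with the simple trend.
The exception is (A): adding an electron to As's half-filled 4p³ is unfavourable, so Ge (4p²) has the more exothermic EA.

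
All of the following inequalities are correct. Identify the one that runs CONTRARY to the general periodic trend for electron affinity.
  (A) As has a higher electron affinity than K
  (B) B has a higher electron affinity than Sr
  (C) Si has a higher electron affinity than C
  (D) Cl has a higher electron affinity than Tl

(C)

The general trend: electron affinity increases across a period and decreases down a group.
(A) As (period 4, group 15) vs K (period 4, group 1): the stated order agrees with the simple trend.
(B) B (period 2, group 13) vs Sr (period 5, group 2): the stated order agrees with the simple trend.
(C) Si (period 3, group 14) vs C (period 2, group 14): the stated order contradicts the simple trend.
(D) Cl (period 3, group 17) vs Tl (period 6, group 13): the stated order agrees with the simple trend.
The exception is (C): Si's larger, more diffuse 3p orbitals accept an added electron slightly more readily than C's compact 2p.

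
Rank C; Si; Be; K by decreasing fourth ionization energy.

IE_4 is the cost of taking one more electron from the +3 cation: C³⁺ still has 1 valence electron; Si³⁺ still has 1 valence electron; Be³⁺ is already 1 electron into the core; K³⁺ is already 2 electrons into the core.
Usually core removal costs more than valence removal, but here the competition is close: a tightly held n=2 valence electron can cost more to remove than an n=3 core electron, so the actual values have to decide it.
Valence configurations: C³⁺ [He]2s¹, Si³⁺ [Ne]3s¹.
The numbers (kJ/mol): C 6223, Si 4356, Be 21007, K 5877.
Putting it together, IE_4: Si < K < C < Be.

Be > C > K > Si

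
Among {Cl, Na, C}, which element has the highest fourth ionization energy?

Na

IE_4 is the cost of taking one more electron from the +3 cation: Cl³⁺ still has 4 valence electrons; Na³⁺ is already 2 electrons into the core; C³⁺ still has 1 valence electron.
Breaking into a closed-shell core is much more expensive than removing a leftover valence electron — Na has the largest IE_4 here.
Valence configurations: Cl³⁺ [Ne]3s²3p², C³⁺ [He]2s¹.
Tabulated IE_4 (kJ/mol): Cl 5159, Na 9543, C 6223.
Hence IE_4: Cl < C < Na.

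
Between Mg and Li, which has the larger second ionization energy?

The second ionization energy removes an electron from the +1 ion. For each element: Mg⁺ still has 1 valence electron; Li⁺ is the bare [He] core.
Breaking into a closed-shell core is much more expensive than removing a leftover valence electron — Li has the largest IE_2 here.
The numbers (kJ/mol): Mg 1451, Li 7298.
Overall IE_2 order: Mg < Li.

Li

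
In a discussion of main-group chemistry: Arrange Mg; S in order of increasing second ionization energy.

Mg < S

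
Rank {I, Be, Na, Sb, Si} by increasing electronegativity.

Na, Be, Si, Sb, I

Atoms toward the upper right of the periodic table pull bonding electrons most strongly.
Neither a single period nor a single group — weigh both effects.
Be > Na: both effects reinforce here, so Be is clearly the higher of the two.
Si > Be: period and group pull opposite ways; the across-period shift dominates (1.90 vs 1.57).
Sb > Si: the two effects oppose for this pair; the across-period effect wins (2.05 vs 1.90).
I > Sb: I lies to the right of Sb in period 5, so the across-period effect alone puts I higher.
Tabulated electronegativity (Pauling): Be 1.57, Na 0.93, Si 1.90, Sb 2.05, I 2.66.
So from lowest to highest: Na < Be < Si < Sb < I.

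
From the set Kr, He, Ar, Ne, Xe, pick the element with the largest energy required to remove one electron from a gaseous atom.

He is in period 1, group 18; Ne is in period 2, group 18; Ar is in period 3, group 18; Kr is in period 4, group 18; Xe is in period 5, group 18.
IE₁ increases left→right with effective nuclear charge and decreases top→bottom as the valence shell moves farther out.
All are in group 18, so first ionization energy increases up the group.
The largest energy required to remove one electron from a gaseous atom among these belongs to He.

He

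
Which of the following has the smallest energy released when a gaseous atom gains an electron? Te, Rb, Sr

Sr

Atoms with high Z_eff and room in the valence shell (especially the halogens) have the most exothermic electron affinities.
All lie in period 5; the across-period trend (electron affinity increases left to right) applies, with the exception below.
Note the exception: Rb has a higher electron affinity than Sr, contrary to the simple trend — adding an electron to Sr (ns²) has to open a new, higher-energy np subshell, which is unfavourable.
Approximate values (kJ/mol): Rb 47, Sr 5, Te 190.
The smallest energy released when a gaseous atom gains an electron among these belongs to Sr.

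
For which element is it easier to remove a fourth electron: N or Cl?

Cl

Consider each +3 ion: N³⁺ still has 2 valence electrons; Cl³⁺ still has 4 valence electrons.
All are still removing valence electrons, so compare the +3 ions as you would atoms: IE_4 generally rises across a period (higher Z_eff) and falls down a group (larger shell), subject to the usual subshell exceptions.
Valence configurations: N³⁺ [He]2s², Cl³⁺ [Ne]3s²3p².
Approximate IE_4 values (kJ/mol): N 7475, Cl 5159.
So the fourth ionization energies run Cl < N.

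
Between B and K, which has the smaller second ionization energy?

B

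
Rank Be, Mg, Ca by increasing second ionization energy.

The second ionization energy removes an electron from the +1 ion. For each element: Be⁺ still has 1 valence electron; Mg⁺ still has 1 valence electron; Ca⁺ still has 1 valence electron.
All are still removing valence electrons, so compare the +1 ions as you would atoms: IE_2 generally rises across a period (higher Z_eff) and falls down a group (larger shell), subject to the usual subshell exceptions.
Valence configurations: Be⁺ [He]2s¹, Mg⁺ [Ne]3s¹, Ca⁺ [Ar]4s¹.
The numbers (kJ/mol): Be 1757, Mg 1451, Ca 1145.
Putting it together, IE_2: Ca < Mg < Be.

Ca < Mg < Be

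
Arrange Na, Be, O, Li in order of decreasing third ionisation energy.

Be > Li > Na > O

After 2 electrons have been removed, what remains? Na²⁺ is already 1 electron into the core; Be²⁺ is the bare [He] core; O²⁺ still has 4 valence electrons; Li²⁺ is already 1 electron into the core.
Core electrons are held far more tightly than valence electrons, so Na, Li and Be top the IE_3 order.
Approximate IE_3 values (kJ/mol): Na 6910, Be 14849, O 5300, Li 11815.
Overall IE_3 order: O < Na < Li < Be.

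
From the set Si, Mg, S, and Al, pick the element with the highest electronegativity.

Mg is in period 3, group 2; Al is in period 3, group 13; Si is in period 3, group 14; S is in period 3, group 16.
Atoms toward the upper right of the periodic table pull bonding electrons most strongly.
All lie in period 3, so electronegativity increases left to right.
The highest electronegativity among these belongs to S.

S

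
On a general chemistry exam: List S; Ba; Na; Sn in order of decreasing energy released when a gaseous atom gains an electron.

Na is in period 3, group 1; S is in period 3, group 16; Sn is in period 5, group 14; Ba is in period 6, group 2.
EA tends to increase across a period and decrease down a group, though the pattern is less regular than for IE or radius.
Here both period and group differ, so the two effects have to be weighed against each other.
Na > Ba: the two effects oppose for this pair; the down-group effect wins (53 vs 14 kJ/mol).
Sn > Na: period and group pull opposite ways; the across-period shift dominates (107 vs 53 kJ/mol).
S > Sn: relative to Sn, both the across-period and down-group shifts push S's electron affinity up.
For reference (kJ/mol): Na 53, S 200, Sn 107, Ba 14.
So from highest to lowest: S > Sn > Na > Ba.

S > Sn > Na > Ba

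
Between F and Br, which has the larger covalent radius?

Br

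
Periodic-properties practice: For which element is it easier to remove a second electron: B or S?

S

The second ionization energy removes an electron from the +1 ion. For each element: B⁺ still has 2 valence electrons; S⁺ still has 5 valence electrons.
All are still removing valence electrons, so compare the +1 ions as you would atoms: IE_2 generally rises across a period (higher Z_eff) and falls down a group (larger shell), subject to the usual subshell exceptions.
Valence configurations: B⁺ [He]2s², S⁺ [Ne]3s²3p³.
Tabulated IE_2 (kJ/mol): B 2427, S 2252.
So the second ionization energies run S < B.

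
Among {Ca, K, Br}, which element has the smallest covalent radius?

Br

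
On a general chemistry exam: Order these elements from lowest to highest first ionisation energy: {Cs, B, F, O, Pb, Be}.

Be is in period 2, group 2; B is in period 2, group 13; O is in period 2, group 16; F is in period 2, group 17; Cs is in period 6, group 1; Pb is in period 6, group 14.
IE₁ increases left→right with effective nuclear charge and decreases top→bottom as the valence shell moves farther out.
Here both period and group differ, so the two effects have to be weighed against each other.
Pb > Cs: Pb lies to the right of Cs in period 6, so the across-period effect alone puts Pb higher.
B > Pb: period and group pull opposite ways; the down-group shift dominates (801 vs 716 kJ/mol).
Be > B: this pair runs against the simple trend — see the exception note.
O > Be: O lies to the right of Be in period 2, so the across-period effect alone puts O higher.
F > O: both are in period 2; the period trend gives F the larger value.
Note the exception: Be has a higher first ionization energy than B, contrary to the simple trend — removing B's lone 2p electron is easier than breaking Be's filled 2s².
For reference (kJ/mol): Be 900, B 801, O 1314, F 1681, Cs 376, Pb 716.
So from lowest to highest: Cs < Pb < B < Be < O < F.

Cs < Pb < B < Be < O < F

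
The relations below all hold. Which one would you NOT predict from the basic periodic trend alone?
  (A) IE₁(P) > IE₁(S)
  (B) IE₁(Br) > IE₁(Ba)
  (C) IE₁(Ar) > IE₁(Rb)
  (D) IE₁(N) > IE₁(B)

(A)

The general trend: IE₁ increases across a period and decreases down a group.
(A) P (period 3, group 15) vs S (period 3, group 16): the stated order contradicts the simple trend.
(B) Br (period 4, group 17) vs Ba (period 6, group 2): the stated order agrees with the simple trend.
(C) Ar (period 3, group 18) vs Rb (period 5, group 1): the stated order agrees with the simple trend.
(D) N (period 2, group 15) vs B (period 2, group 13): the stated order agrees with the simple trend.
The exception is (A): S (3p⁴) ionizes more easily than half-filled P (3p³) because the paired 3p electron in S is pushed out by e⁻–e⁻ repulsion.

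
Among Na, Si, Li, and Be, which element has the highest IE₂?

Li

After 1 electron has been removed, what remains? Na⁺ is the bare [Ne] core; Si⁺ still has 3 valence electrons; Li⁺ is the bare [He] core; Be⁺ still has 1 valence electron.
Pulling an electron out of a noble-gas core costs far more than removing a remaining valence electron, so Na and Li sit at the high end of IE_2.
Valence configurations: Si⁺ [Ne]3s²3p¹, Be⁺ [He]2s¹.
The numbers (kJ/mol): Na 4562, Si 1577, Li 7298, Be 1757.
Hence IE_2: Si < Be < Na < Li.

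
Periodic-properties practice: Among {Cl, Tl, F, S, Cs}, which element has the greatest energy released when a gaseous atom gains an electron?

F is in period 2, group 17; S is in period 3, group 16; Cl is in period 3, group 17; Cs is in period 6, group 1; Tl is in period 6, group 13.
EA tends to increase across a period and decrease down a group, though the pattern is less regular than for IE or radius.
Here both period and group differ, so the two effects have to be weighed against each other.
Cs > Tl: this pair runs against the simple trend — see the exception note.
S > Cs: relative to Cs, both the across-period and down-group shifts push S's electron affinity up.
F > S: both effects reinforce here, so F is clearly the higher of the two.
Cl > F: this pair runs against the simple trend — see the exception note.
Note the exception: Cs has a higher electron affinity than Tl, contrary to the simple trend — Tl's ns²np¹ configuration gives only a small electron affinity — the sparsely filled np subshell binds an added electron weakly.
Note the exception: Cl has a higher electron affinity than F, contrary to the simple trend — F's small 2p subshell makes the incoming electron feel strong e⁻–e⁻ repulsion, so Cl actually releases more energy on gaining an electron.
Tabulated electron affinity (kJ/mol): F 328, S 200, Cl 349, Cs 46, Tl 19.
The greatest energy released when a gaseous atom gains an electron among these belongs to Cl.

Cl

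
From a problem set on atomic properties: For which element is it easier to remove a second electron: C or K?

C

After 1 electron has been removed, what remains? C⁺ still has 3 valence electrons; K⁺ is the bare [Ar] core.
Pulling an electron out of a noble-gas core costs far more than removing a remaining valence electron, so K sits at the high end of IE_2.
The numbers (kJ/mol): C 2353, K 3052.
So the second ionization energies run C < K.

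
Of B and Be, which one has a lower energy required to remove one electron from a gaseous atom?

B

Be is in period 2, group 2; B is in period 2, group 13.
Removing the outermost electron gets harder across a period and easier down a group.
All lie in period 2; the across-period trend (first ionization energy increases left to right) applies, with the exception below.
Note the exception: Be has a higher first ionization energy than B, contrary to the simple trend — removing B's lone 2p electron is easier than breaking Be's filled 2s².
For reference (kJ/mol): Be 900, B 801.
So B has the lower energy required to remove one electron from a gaseous atom (B < Be).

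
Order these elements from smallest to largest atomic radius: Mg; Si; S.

S < Si < Mg

Mg is in period 3, group 2; Si is in period 3, group 14; S is in period 3, group 16.
Radius decreases left→right (rising Z_eff, same n) and increases top→bottom (higher n).
All lie in period 3, so atomic radius increases right to left.
So from smallest to largest: S < Si < Mg.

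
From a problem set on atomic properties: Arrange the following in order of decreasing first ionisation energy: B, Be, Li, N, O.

N > O > Be > B > Li

IE₁ increases left→right with effective nuclear charge and decreases top→bottom as the valence shell moves farther out.
All lie in period 2; the across-period trend (first ionization energy increases left to right) applies, with the exception below.
Note the exception: Be has a higher first ionization energy than B, contrary to the simple trend — removing B's lone 2p electron is easier than breaking Be's filled 2s².
Note the exception: N has a higher first ionization energy than O, contrary to the simple trend — pairing an electron in O's 2p⁴ costs repulsion energy, so O ionizes more easily than half-filled N (2p³).
For reference (kJ/mol): Li 520, Be 900, B 801, N 1402, O 1314.
So from highest to lowest: N > O > Be > B > Li.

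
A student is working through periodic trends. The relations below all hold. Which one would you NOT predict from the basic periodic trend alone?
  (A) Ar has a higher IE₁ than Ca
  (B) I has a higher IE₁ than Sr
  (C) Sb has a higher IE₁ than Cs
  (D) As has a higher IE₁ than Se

(D)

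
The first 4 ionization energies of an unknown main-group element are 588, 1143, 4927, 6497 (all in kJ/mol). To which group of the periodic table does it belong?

Group 2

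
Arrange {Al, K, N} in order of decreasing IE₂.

K > N > Al

After 1 electron has been removed, what remains? Al⁺ still has 2 valence electrons; K⁺ is the bare [Ar] core; N⁺ still has 4 valence electrons.
Core electrons are held far more tightly than valence electrons, so K tops the IE_2 order.
Valence configurations: Al⁺ [Ne]3s², N⁺ [He]2s²2p².
The numbers (kJ/mol): Al 1817, K 3052, N 2856.
Putting it together, IE_2: Al < N < K.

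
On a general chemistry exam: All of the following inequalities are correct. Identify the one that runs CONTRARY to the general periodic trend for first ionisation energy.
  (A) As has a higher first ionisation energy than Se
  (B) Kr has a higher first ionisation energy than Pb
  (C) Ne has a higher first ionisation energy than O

(A)

The general trend: first ionisation energy increases across a period and decreases down a group.
(A) As (period 4, group 15) vs Se (period 4, group 16): the stated order contradicts the simple trend.
(B) Kr (period 4, group 18) vs Pb (period 6, group 14): the stated order agrees with the simple trend.
(C) Ne (period 2, group 18) vs O (period 2, group 16): the stated order agrees with the simple trend.
The exception is (A): Se (4p⁴) ionizes more easily than half-filled As (4p³).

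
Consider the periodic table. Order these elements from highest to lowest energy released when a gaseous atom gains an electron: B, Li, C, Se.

Se > C > Li > B

Li is in period 2, group 1; B is in period 2, group 13; C is in period 2, group 14; Se is in period 4, group 16.
Electron affinity generally becomes more exothermic across a period toward the halogens and less exothermic down a group.
Here both period and group differ, so the two effects have to be weighed against each other.
Li > B: this pair runs against the simple trend — see the exception note.
C > Li: both are in period 2; the period trend gives C the larger value.
Se > C: the two effects oppose for this pair; the across-period effect wins (195 vs 122 kJ/mol).
Note the exception: Li has a higher electron affinity than B, contrary to the simple trend — B's ns²np¹ configuration gives only a small electron affinity — the sparsely filled np subshell binds an added electron weakly.
For reference (kJ/mol): Li 60, B 27, C 122, Se 195.
So from highest to lowest: Se > C > Li > B.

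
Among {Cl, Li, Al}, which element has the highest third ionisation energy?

Li

The third ionization energy removes an electron from the +2 ion. For each element: Cl²⁺ still has 5 valence electrons; Li²⁺ is already 1 electron into the core; Al²⁺ still has 1 valence electron.
Breaking into a closed-shell core is much more expensive than removing a leftover valence electron — Li has the largest IE_3 here.
Valence configurations: Cl²⁺ [Ne]3s²3p³, Al²⁺ [Ne]3s¹.
The numbers (kJ/mol): Cl 3822, Li 11815, Al 2745.
Overall IE_3 order: Al < Cl < Li.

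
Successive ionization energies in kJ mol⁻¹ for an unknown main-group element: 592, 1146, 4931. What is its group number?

Group 2

Look for the largest jump between consecutive ionization energies: IE3/IE2 ≈ 4.3, far larger than any earlier ratio.
That jump marks the point where a core electron is being removed. So the atom has 2 valence electrons.
A main-group element with 2 valence electrons is in group 2.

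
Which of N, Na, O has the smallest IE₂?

The second ionization energy removes an electron from the +1 ion. For each element: N⁺ still has 4 valence electrons; Na⁺ is the bare [Ne] core; O⁺ still has 5 valence electrons.
Pulling an electron out of a noble-gas core costs far more than removing a remaining valence electron, so Na sits at the high end of IE_2.
Valence configurations: N⁺ [He]2s²2p², O⁺ [He]2s²2p³.
Approximate IE_2 values (kJ/mol): N 2856, Na 4562, O 3388.
So the second ionization energies run N < O < Na.

N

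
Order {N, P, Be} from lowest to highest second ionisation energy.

IE_2 is the cost of taking one more electron from the +1 cation: N⁺ still has 4 valence electrons; P⁺ still has 4 valence electrons; Be⁺ still has 1 valence electron.
All are still removing valence electrons, so compare the +1 ions as you would atoms: IE_2 generally rises across a period (higher Z_eff) and falls down a group (larger shell), subject to the usual subshell exceptions.
Valence configurations: N⁺ [He]2s²2p², P⁺ [Ne]3s²3p², Be⁺ [He]2s¹.
The numbers (kJ/mol): N 2856, P 1907, Be 1757.
So the second ionization energies run Be < P < N.

Be < P < N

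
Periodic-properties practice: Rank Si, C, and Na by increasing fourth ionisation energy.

The fourth ionization energy removes an electron from the +3 ion. For each element: Si³⁺ still has 1 valence electron; C³⁺ still has 1 valence electron; Na³⁺ is already 2 electrons into the core.
Pulling an electron out of a noble-gas core costs far more than removing a remaining valence electron, so Na sits at the high end of IE_4.
Valence configurations: Si³⁺ [Ne]3s¹, C³⁺ [He]2s¹.
Tabulated IE_4 (kJ/mol): Si 4356, C 6223, Na 9543.
Overall IE_4 order: Si < C < Na.

Si, C, Na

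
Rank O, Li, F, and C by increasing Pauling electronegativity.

Li is in period 2, group 1; C is in period 2, group 14; O is in period 2, group 16; F is in period 2, group 17.
Smaller atoms with higher effective nuclear charge are more electronegative.
All lie in period 2, so electronegativity increases left to right.
So from lowest to highest: Li < C < O < F.

Li < C < O < F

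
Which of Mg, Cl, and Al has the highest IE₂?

Cl

The second ionization energy removes an electron from the +1 ion. For each element: Mg⁺ still has 1 valence electron; Cl⁺ still has 6 valence electrons; Al⁺ still has 2 valence electrons.
All are still removing valence electrons, so compare the +1 ions as you would atoms: IE_2 generally rises across a period (higher Z_eff) and falls down a group (larger shell), subject to the usual subshell exceptions.
Valence configurations: Mg⁺ [Ne]3s¹, Cl⁺ [Ne]3s²3p⁴, Al⁺ [Ne]3s².
The numbers (kJ/mol): Mg 1451, Cl 2298, Al 1817.
Overall IE_2 order: Mg < Al < Cl.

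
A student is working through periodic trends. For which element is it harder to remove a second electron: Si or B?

B

The second ionization energy removes an electron from the +1 ion. For each element: Si⁺ still has 3 valence electrons; B⁺ still has 2 valence electrons.
All are still removing valence electrons, so compare the +1 ions as you would atoms: IE_2 generally rises across a period (higher Z_eff) and falls down a group (larger shell), subject to the usual subshell exceptions.
Valence configurations: Si⁺ [Ne]3s²3p¹, B⁺ [He]2s².
The numbers (kJ/mol): Si 1577, B 2427.
Overall IE_2 order: Si < B.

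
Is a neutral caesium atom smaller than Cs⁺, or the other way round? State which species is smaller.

Cs⁺

Forming Cs⁺ removes 1 electron from Cs. Fewer electrons for the same nuclear charge means less shielding and a higher Z_eff on the remaining electrons, and for main-group metals the entire outer shell is lost.
A cation is smaller than its parent atom: Cs⁺ < Cs.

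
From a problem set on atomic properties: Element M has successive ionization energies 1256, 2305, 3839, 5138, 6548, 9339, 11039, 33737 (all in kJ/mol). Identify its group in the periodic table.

Group 17

Look for the largest jump between consecutive ionization energies: IE8/IE7 ≈ 3.1, far larger than any earlier ratio.
That jump marks the point where a core electron is being removed. So the atom has 7 valence electrons.
A main-group element with 7 valence electrons is in group 17.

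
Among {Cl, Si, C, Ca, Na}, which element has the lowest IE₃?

Si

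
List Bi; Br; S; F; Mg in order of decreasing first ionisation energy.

F is in period 2, group 17; Mg is in period 3, group 2; S is in period 3, group 16; Br is in period 4, group 17; Bi is in period 6, group 15.
Removing the outermost electron gets harder across a period and easier down a group.
These span different periods and groups, so the two trends combine.
Mg > Bi: period and group pull opposite ways; the down-group shift dominates (738 vs 703 kJ/mol).
S > Mg: both are in period 3; the period trend gives S the larger value.
Br > S: the two effects oppose for this pair; the across-period effect wins (1140 vs 1000 kJ/mol).
F > Br: they share group 17; the group trend gives F the larger value.
For reference (kJ/mol): F 1681, Mg 738, S 1000, Br 1140, Bi 703.
So from highest to lowest: F > Br > S > Mg > Bi.

F, Br, S, Mg, Bi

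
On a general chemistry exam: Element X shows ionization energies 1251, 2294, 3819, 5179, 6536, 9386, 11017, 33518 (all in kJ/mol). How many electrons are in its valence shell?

7

Look for the largest jump between consecutive ionization energies: IE8/IE7 ≈ 3.0, far larger than any earlier ratio.
That jump marks the point where a core electron is being removed. So the atom has 7 valence electrons.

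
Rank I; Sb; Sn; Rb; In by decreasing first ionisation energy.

I > Sb > Sn > In > Rb

Rb is in period 5, group 1; In is in period 5, group 13; Sn is in period 5, group 14; Sb is in period 5, group 15; I is in period 5, group 17.
Across a period the outer electron is held more tightly (higher IE₁); down a group it sits in a higher shell, more shielded, and comes off more easily.
All lie in period 5, so first ionization energy increases left to right.
So from highest to lowest: I > Sb > Sn > In > Rb.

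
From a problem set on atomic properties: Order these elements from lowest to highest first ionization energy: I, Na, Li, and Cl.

Li is in period 2, group 1; Na is in period 3, group 1; Cl is in period 3, group 17; I is in period 5, group 17.
First ionization energy rises across a period (greater Z_eff holds electrons more tightly) and falls down a group (valence electrons are farther from the nucleus).
Here both period and group differ, so the two effects have to be weighed against each other.
Li > Na: they share group 1; the group trend gives Li the larger value.
I > Li: the two effects oppose for this pair; the across-period effect wins (1008 vs 520 kJ/mol).
Cl > I: they share group 17; the group trend gives Cl the larger value.
Approximate values (kJ/mol): Li 520, Na 496, Cl 1251, I 1008.
So from lowest to highest: Na < Li < I < Cl.

Na < Li < I < Cl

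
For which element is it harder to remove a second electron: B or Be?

B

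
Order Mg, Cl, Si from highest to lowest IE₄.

Mg, Cl, Si

Consider each +3 ion: Mg³⁺ is already 1 electron into the core; Cl³⁺ still has 4 valence electrons; Si³⁺ still has 1 valence electron.
Pulling an electron out of a noble-gas core costs far more than removing a remaining valence electron, so Mg sits at the high end of IE_4.
Valence configurations: Cl³⁺ [Ne]3s²3p², Si³⁺ [Ne]3s¹.
Approximate IE_4 values (kJ/mol): Mg 10543, Cl 5159, Si 4356.
So the fourth ionization energies run Si < Cl < Mg.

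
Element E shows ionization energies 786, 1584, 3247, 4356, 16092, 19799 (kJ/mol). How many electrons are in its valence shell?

Look for the largest jump between consecutive ionization energies: IE5/IE4 ≈ 3.7, far larger than any earlier ratio.
That jump marks the point where a core electron is being removed. So the atom has 4 valence electrons.

4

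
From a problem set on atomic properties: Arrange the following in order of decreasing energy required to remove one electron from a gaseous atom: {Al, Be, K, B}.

Be > B > Al > K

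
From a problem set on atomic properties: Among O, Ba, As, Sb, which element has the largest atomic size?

O is in period 2, group 16; As is in period 4, group 15; Sb is in period 5, group 15; Ba is in period 6, group 2.
Atomic radius shrinks across a period as nuclear charge pulls the same shell inward, and grows down a group as new shells are added.
Here both period and group differ, so the two effects have to be weighed against each other.
As > O: both effects reinforce here, so As is clearly the larger of the two.
Sb > As: they share group 15; the group trend gives Sb the larger value.
Ba > Sb: relative to Sb, both the across-period and down-group shifts push Ba's atomic radius up.
Tabulated atomic radius (pm): O 63, As 121, Sb 140, Ba 196.
The largest atomic size among these belongs to Ba.

Ba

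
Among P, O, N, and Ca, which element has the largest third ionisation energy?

O

After 2 electrons have been removed, what remains? P²⁺ still has 3 valence electrons; O²⁺ still has 4 valence electrons; N²⁺ still has 3 valence electrons; Ca²⁺ is the bare [Ar] core.
Usually core removal costs more than valence removal, but here the competition is close: a tightly held n=2 valence electron can cost more to remove than an n=3 core electron, so the actual values have to decide it.
Valence configurations: P²⁺ [Ne]3s²3p¹, O²⁺ [He]2s²2p², N²⁺ [He]2s²2p¹.
Tabulated IE_3 (kJ/mol): P 2914, O 5300, N 4578, Ca 4912.
Hence IE_3: P < N < Ca < O.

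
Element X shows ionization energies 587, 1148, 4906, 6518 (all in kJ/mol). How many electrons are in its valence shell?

2

Look for the largest jump between consecutive ionization energies: IE3/IE2 ≈ 4.3, far larger than any earlier ratio.
That jump marks the point where a core electron is being removed. So the atom has 2 valence electrons.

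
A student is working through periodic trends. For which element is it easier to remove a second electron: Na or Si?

Si

After 1 electron has been removed, what remains? Na⁺ is the bare [Ne] core; Si⁺ still has 3 valence electrons.
Core electrons are held far more tightly than valence electrons, so Na tops the IE_2 order.
Approximate IE_2 values (kJ/mol): Na 4562, Si 1577.
Putting it together, IE_2: Si < Na.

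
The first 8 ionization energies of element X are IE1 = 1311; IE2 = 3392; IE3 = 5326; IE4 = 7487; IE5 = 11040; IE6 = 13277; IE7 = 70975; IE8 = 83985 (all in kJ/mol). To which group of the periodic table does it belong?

Group 16

Look for the largest jump between consecutive ionization energies: IE7/IE6 ≈ 5.3, far larger than any earlier ratio.
That jump marks the point where a core electron is being removed. So the atom has 6 valence electrons.
A main-group element with 6 valence electrons is in group 16.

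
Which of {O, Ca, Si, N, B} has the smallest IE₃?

Si

The third ionization energy removes an electron from the +2 ion. For each element: O²⁺ still has 4 valence electrons; Ca²⁺ is the bare [Ar] core; Si²⁺ still has 2 valence electrons; N²⁺ still has 3 valence electrons; B²⁺ still has 1 valence electron.
Usually core removal costs more than valence removal, but here the competition is close: a tightly held n=2 valence electron can cost more to remove than an n=3 core electron, so the actual values have to decide it.
Valence configurations: O²⁺ [He]2s²2p², Si²⁺ [Ne]3s², N²⁺ [He]2s²2p¹, B²⁺ [He]2s¹.
Tabulated IE_3 (kJ/mol): O 5300, Ca 4912, Si 3232, N 4578, B 3660.
So the third ionization energies run Si < B < N < Ca < O.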